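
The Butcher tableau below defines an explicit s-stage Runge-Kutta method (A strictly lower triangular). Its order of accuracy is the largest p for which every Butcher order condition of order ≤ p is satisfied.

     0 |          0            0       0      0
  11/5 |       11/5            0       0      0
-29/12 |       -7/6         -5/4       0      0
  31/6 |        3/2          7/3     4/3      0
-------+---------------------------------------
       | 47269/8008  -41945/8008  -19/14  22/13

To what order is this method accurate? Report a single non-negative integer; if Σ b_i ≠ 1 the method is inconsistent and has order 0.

2

b = (47269/8008, -41945/8008, -19/14, 22/13)
c = (0, 11/5, -29/12, 31/6)
Ac = (0, 0, -11/4, 86/45)
Σ b_i: 47269/8008·1 + (-41945/8008)·1 + (-19/14)·1 + 22/13·1 = 1 ✓
b·c: (-41945/8008)·11/5 + (-19/14)·(-29/12) + 22/13·31/6 = 1/2 ✓
b·c²: (-41945/8008)·121/25 + (-19/14)·841/144 + 22/13·961/36 = 1559081/131040 ≠ 1/3 ⇒ order 2.
b·Ac: (-19/14)·(-11/4) + 22/13·86/45 = 228217/32760 ≠ 1/6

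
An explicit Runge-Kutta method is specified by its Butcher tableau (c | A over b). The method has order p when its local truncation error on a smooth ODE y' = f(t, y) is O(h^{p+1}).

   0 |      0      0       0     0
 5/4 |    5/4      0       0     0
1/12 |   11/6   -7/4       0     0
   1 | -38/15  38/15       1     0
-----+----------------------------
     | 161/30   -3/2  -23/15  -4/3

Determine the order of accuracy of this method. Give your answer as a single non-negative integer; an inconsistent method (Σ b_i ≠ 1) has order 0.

b = (161/30, -3/2, -23/15, -4/3)
c = (0, 5/4, 1/12, 1)
Ac = (0, 0, -35/16, 13/4)
Σ b_i: 161/30·1 + (-3/2)·1 + (-23/15)·1 + (-4/3)·1 = 1 ✓
b·c: (-3/2)·5/4 + (-23/15)·1/12 + (-4/3)·1 = -1201/360 ≠ 1/2 ⇒ order 1.

1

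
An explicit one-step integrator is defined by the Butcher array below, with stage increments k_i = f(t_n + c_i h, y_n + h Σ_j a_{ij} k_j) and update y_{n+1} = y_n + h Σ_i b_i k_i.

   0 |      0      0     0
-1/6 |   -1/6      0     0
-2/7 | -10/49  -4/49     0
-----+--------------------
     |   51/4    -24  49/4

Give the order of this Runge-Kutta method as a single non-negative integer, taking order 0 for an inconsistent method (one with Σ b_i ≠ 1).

3

b = (51/4, -24, 49/4)
c = (0, -1/6, -2/7)
Ac = (0, 0, 2/147)
Σ b_i: 51/4·1 + (-24)·1 + 49/4·1 = 1 ✓
b·c: (-24)·(-1/6) + 49/4·(-2/7) = 1/2 ✓
b·c²: (-24)·1/36 + 49/4·4/49 = 1/3 ✓
b·Ac: 49/4·2/147 = 1/6 ✓; 3 stages ⇒ order 3.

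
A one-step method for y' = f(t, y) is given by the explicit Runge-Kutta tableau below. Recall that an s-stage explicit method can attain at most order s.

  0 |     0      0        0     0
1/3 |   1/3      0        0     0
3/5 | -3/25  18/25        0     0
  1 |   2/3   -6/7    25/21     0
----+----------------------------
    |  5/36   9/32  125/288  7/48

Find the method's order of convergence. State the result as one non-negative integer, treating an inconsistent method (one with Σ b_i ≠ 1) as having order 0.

4

b = (5/36, 9/32, 125/288, 7/48)
c = (0, 1/3, 3/5, 1)
Ac = (0, 0, 6/25, 3/7)
Σ b_i: 5/36·1 + 9/32·1 + 125/288·1 + 7/48·1 = 1 ✓
b·c: 9/32·1/3 + 125/288·3/5 + 7/48·1 = 1/2 ✓
b·c²: 9/32·1/9 + 125/288·9/25 + 7/48·1 = 1/3 ✓
b·Ac: 125/288·6/25 + 7/48·3/7 = 1/6 ✓
b·c³: 9/32·1/27 + 125/288·27/125 + 7/48·1 = 1/4 ✓
b·(c∘Ac): 125/288·18/125 + 7/48·3/7 = 1/8 ✓
b·Ac²: 125/288·2/25 + 7/48·1/3 = 1/12 ✓
b·A²c: 7/48·2/7 = 1/24 ✓; 4 stages ⇒ order 4.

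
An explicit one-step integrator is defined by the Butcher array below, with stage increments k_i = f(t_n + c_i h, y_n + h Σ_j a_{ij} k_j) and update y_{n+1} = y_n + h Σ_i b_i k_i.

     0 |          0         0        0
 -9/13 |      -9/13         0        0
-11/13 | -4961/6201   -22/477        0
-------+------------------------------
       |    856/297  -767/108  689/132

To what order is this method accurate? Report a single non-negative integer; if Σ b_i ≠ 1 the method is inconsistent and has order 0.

b = (856/297, -767/108, 689/132)
c = (0, -9/13, -11/13)
Ac = (0, 0, 22/689)
Σ b_i: 856/297·1 + (-767/108)·1 + 689/132·1 = 1 ✓
b·c: (-767/108)·(-9/13) + 689/132·(-11/13) = 1/2 ✓
b·c²: (-767/108)·81/169 + 689/132·121/169 = 1/3 ✓
b·Ac: 689/132·22/689 = 1/6 ✓; 3 stages ⇒ order 3.

3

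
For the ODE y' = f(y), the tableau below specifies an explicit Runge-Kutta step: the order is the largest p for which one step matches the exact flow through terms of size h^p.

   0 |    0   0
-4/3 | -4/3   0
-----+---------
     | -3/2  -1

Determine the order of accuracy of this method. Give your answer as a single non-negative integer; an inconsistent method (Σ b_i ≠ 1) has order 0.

b = (-3/2, -1)
c = (0, -4/3)
Σ b_i: (-3/2)·1 + (-1)·1 = -5/2 ≠ 1 ⇒ order 0.

0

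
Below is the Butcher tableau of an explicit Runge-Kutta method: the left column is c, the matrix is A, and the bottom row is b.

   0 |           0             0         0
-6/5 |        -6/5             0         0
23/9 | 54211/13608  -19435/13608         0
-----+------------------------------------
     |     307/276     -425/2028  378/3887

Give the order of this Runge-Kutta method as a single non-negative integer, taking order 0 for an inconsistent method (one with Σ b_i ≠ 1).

3

b = (307/276, -425/2028, 378/3887)
c = (0, -6/5, 23/9)
Ac = (0, 0, 3887/2268)
Σ b_i: 307/276·1 + (-425/2028)·1 + 378/3887·1 = 1 ✓
b·c: (-425/2028)·(-6/5) + 378/3887·23/9 = 1/2 ✓
b·c²: (-425/2028)·36/25 + 378/3887·529/81 = 1/3 ✓
b·Ac: 378/3887·3887/2268 = 1/6 ✓; 3 stages ⇒ order 3.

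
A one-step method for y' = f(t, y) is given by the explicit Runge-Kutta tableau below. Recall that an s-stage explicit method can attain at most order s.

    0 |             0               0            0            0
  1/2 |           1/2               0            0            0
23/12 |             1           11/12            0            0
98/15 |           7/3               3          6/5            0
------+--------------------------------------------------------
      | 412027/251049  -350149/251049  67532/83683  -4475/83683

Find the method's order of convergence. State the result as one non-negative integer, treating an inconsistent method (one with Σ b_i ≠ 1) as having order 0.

3

b = (412027/251049, -350149/251049, 67532/83683, -4475/83683)
c = (0, 1/2, 23/12, 98/15)
Ac = (0, 0, 11/24, 19/5)
Σ b_i: 412027/251049·1 + (-350149/251049)·1 + 67532/83683·1 + (-4475/83683)·1 = 1 ✓
b·c: (-350149/251049)·1/2 + 67532/83683·23/12 + (-4475/83683)·98/15 = 1/2 ✓
b·c²: (-350149/251049)·1/4 + 67532/83683·529/144 + (-4475/83683)·9604/225 = 1/3 ✓
b·Ac: 67532/83683·11/24 + (-4475/83683)·19/5 = 1/6 ✓
b·c³: (-350149/251049)·1/8 + 67532/83683·12167/1728 + (-4475/83683)·941192/3375 = -1700009993/180755280 ≠ 1/4 ⇒ order 3.
b·(c∘Ac): 67532/83683·253/288 + (-4475/83683)·1862/75 = -3727753/6025176 ≠ 1/8
b·Ac²: 67532/83683·11/48 + (-4475/83683)·619/120 = -182579/2008392 ≠ 1/12
b·A²c: (-4475/83683)·11/20 = -9845/334732 ≠ 1/24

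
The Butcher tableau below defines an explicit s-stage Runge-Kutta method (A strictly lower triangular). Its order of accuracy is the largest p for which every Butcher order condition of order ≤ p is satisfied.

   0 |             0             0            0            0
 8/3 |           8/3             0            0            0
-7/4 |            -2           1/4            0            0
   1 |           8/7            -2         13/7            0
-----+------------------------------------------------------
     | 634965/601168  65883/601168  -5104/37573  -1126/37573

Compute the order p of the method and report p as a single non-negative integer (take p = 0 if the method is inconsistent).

3

b = (634965/601168, 65883/601168, -5104/37573, -1126/37573)
c = (0, 8/3, -7/4, 1)
Ac = (0, 0, 2/3, -103/12)
Σ b_i: 634965/601168·1 + 65883/601168·1 + (-5104/37573)·1 + (-1126/37573)·1 = 1 ✓
b·c: 65883/601168·8/3 + (-5104/37573)·(-7/4) + (-1126/37573)·1 = 1/2 ✓
b·c²: 65883/601168·64/9 + (-5104/37573)·49/16 + (-1126/37573)·1 = 1/3 ✓
b·Ac: (-5104/37573)·2/3 + (-1126/37573)·(-103/12) = 1/6 ✓
b·c³: 65883/601168·512/27 + (-5104/37573)·(-343/64) + (-1126/37573)·1 = 3755225/1352628 ≠ 1/4 ⇒ order 3.
b·(c∘Ac): (-5104/37573)·(-7/6) + (-1126/37573)·(-103/12) = 31239/75146 ≠ 1/8
b·Ac²: (-5104/37573)·16/9 + (-1126/37573)·(-1229/144) = 38615/2705256 ≠ 1/12
b·A²c: (-1126/37573)·26/21 = -29276/789033 ≠ 1/24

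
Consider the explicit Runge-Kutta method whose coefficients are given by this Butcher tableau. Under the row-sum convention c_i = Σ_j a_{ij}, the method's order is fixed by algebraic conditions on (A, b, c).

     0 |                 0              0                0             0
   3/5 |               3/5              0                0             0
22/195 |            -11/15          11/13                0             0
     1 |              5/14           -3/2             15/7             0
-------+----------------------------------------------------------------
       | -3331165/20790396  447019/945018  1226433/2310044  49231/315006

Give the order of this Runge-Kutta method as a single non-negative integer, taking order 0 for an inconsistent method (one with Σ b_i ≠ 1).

b = (-3331165/20790396, 447019/945018, 1226433/2310044, 49231/315006)
c = (0, 3/5, 22/195, 1)
Ac = (0, 0, 33/65, -599/910)
Σ b_i: (-3331165/20790396)·1 + 447019/945018·1 + 1226433/2310044·1 + 49231/315006·1 = 1 ✓
b·c: 447019/945018·3/5 + 1226433/2310044·22/195 + 49231/315006·1 = 1/2 ✓
b·c²: 447019/945018·9/25 + 1226433/2310044·484/38025 + 49231/315006·1 = 1/3 ✓
b·Ac: 1226433/2310044·33/65 + 49231/315006·(-599/910) = 1/6 ✓
b·c³: 447019/945018·27/125 + 1226433/2310044·10648/7414875 + 49231/315006·1 = 39807559/153565425 ≠ 1/4 ⇒ order 3.
b·(c∘Ac): 1226433/2310044·242/4225 + 49231/315006·(-599/910) = -1141333/15750300 ≠ 1/8
b·Ac²: 1226433/2310044·99/325 + 49231/315006·(-90983/177450) = 5011927/61426170 ≠ 1/12
b·A²c: 49231/315006·99/91 = 17853/105002 ≠ 1/24

3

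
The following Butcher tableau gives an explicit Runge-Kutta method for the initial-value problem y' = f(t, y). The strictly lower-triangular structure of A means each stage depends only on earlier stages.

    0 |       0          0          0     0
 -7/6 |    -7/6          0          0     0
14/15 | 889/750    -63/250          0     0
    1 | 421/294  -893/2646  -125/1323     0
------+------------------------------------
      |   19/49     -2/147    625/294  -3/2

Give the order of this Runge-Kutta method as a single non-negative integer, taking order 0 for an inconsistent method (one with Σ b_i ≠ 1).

4

b = (19/49, -2/147, 625/294, -3/2)
c = (0, -7/6, 14/15, 1)
Ac = (0, 0, 147/500, 11/36)
Σ b_i: 19/49·1 + (-2/147)·1 + 625/294·1 + (-3/2)·1 = 1 ✓
b·c: (-2/147)·(-7/6) + 625/294·14/15 + (-3/2)·1 = 1/2 ✓
b·c²: (-2/147)·49/36 + 625/294·196/225 + (-3/2)·1 = 1/3 ✓
b·Ac: 625/294·147/500 + (-3/2)·11/36 = 1/6 ✓
b·c³: (-2/147)·(-343/216) + 625/294·2744/3375 + (-3/2)·1 = 1/4 ✓
b·(c∘Ac): 625/294·343/1250 + (-3/2)·11/36 = 1/8 ✓
b·Ac²: 625/294·(-343/1000) + (-3/2)·(-13/24) = 1/12 ✓
b·A²c: (-3/2)·(-1/36) = 1/24 ✓; 4 stages ⇒ order 4.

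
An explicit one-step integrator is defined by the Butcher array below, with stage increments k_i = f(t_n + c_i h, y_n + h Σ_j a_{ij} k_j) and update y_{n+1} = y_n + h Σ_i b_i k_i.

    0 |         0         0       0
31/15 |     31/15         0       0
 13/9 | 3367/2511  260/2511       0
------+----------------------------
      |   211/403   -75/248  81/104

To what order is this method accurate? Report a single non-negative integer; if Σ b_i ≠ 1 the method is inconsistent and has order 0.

3

b = (211/403, -75/248, 81/104)
c = (0, 31/15, 13/9)
Ac = (0, 0, 52/243)
Σ b_i: 211/403·1 + (-75/248)·1 + 81/104·1 = 1 ✓
b·c: (-75/248)·31/15 + 81/104·13/9 = 1/2 ✓
b·c²: (-75/248)·961/225 + 81/104·169/81 = 1/3 ✓
b·Ac: 81/104·52/243 = 1/6 ✓; 3 stages ⇒ order 3.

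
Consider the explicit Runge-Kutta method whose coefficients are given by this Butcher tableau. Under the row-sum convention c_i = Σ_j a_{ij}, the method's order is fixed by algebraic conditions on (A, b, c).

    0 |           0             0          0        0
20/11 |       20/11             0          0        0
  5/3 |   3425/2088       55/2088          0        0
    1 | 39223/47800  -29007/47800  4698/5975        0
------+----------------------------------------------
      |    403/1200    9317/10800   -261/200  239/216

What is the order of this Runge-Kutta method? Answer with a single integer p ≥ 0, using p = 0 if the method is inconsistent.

4

b = (403/1200, 9317/10800, -261/200, 239/216)
c = (0, 20/11, 5/3, 1)
Ac = (0, 0, 25/522, 99/478)
Σ b_i: 403/1200·1 + 9317/10800·1 + (-261/200)·1 + 239/216·1 = 1 ✓
b·c: 9317/10800·20/11 + (-261/200)·5/3 + 239/216·1 = 1/2 ✓
b·c²: 9317/10800·400/121 + (-261/200)·25/9 + 239/216·1 = 1/3 ✓
b·Ac: (-261/200)·25/522 + 239/216·99/478 = 1/6 ✓
b·c³: 9317/10800·8000/1331 + (-261/200)·125/27 + 239/216·1 = 1/4 ✓
b·(c∘Ac): (-261/200)·125/1566 + 239/216·99/478 = 1/8 ✓
b·Ac²: (-261/200)·250/2871 + 239/216·468/2629 = 1/12 ✓
b·A²c: 239/216·9/239 = 1/24 ✓; 4 stages ⇒ order 4.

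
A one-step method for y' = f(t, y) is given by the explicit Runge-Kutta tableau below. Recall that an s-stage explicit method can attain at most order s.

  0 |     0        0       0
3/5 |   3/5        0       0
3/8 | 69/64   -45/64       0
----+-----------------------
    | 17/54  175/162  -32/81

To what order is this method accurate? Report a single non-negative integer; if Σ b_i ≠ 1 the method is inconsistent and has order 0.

3

b = (17/54, 175/162, -32/81)
c = (0, 3/5, 3/8)
Ac = (0, 0, -27/64)
Σ b_i: 17/54·1 + 175/162·1 + (-32/81)·1 = 1 ✓
b·c: 175/162·3/5 + (-32/81)·3/8 = 1/2 ✓
b·c²: 175/162·9/25 + (-32/81)·9/64 = 1/3 ✓
b·Ac: (-32/81)·(-27/64) = 1/6 ✓; 3 stages ⇒ order 3.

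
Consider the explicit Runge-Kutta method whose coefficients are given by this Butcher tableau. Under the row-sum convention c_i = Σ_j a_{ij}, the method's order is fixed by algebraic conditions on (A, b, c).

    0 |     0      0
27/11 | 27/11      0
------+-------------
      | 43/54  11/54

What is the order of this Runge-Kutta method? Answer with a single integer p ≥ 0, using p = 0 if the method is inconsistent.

2

b = (43/54, 11/54)
c = (0, 27/11)
Σ b_i: 43/54·1 + 11/54·1 = 1 ✓
b·c: 11/54·27/11 = 1/2 ✓; 2 stages ⇒ order 2.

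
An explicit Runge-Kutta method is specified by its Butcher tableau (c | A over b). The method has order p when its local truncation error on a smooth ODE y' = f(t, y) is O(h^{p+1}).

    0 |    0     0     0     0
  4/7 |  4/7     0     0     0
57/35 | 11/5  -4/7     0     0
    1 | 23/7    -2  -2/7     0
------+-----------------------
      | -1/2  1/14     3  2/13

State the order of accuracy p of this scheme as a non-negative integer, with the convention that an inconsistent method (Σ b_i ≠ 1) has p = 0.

0

b = (-1/2, 1/14, 3, 2/13)
c = (0, 4/7, 57/35, 1)
Ac = (0, 0, -16/49, -394/245)
Σ b_i: (-1/2)·1 + 1/14·1 + 3·1 + 2/13·1 = 248/91 ≠ 1 ⇒ order 0.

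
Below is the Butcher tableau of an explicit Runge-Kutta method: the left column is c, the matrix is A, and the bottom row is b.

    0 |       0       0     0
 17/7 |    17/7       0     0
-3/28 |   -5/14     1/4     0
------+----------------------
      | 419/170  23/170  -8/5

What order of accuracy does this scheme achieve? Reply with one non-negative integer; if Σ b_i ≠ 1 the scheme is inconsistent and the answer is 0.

2

b = (419/170, 23/170, -8/5)
c = (0, 17/7, -3/28)
Ac = (0, 0, 17/28)
Σ b_i: 419/170·1 + 23/170·1 + (-8/5)·1 = 1 ✓
b·c: 23/170·17/7 + (-8/5)·(-3/28) = 1/2 ✓
b·c²: 23/170·289/49 + (-8/5)·9/784 = 191/245 ≠ 1/3 ⇒ order 2.
b·Ac: (-8/5)·17/28 = -34/35 ≠ 1/6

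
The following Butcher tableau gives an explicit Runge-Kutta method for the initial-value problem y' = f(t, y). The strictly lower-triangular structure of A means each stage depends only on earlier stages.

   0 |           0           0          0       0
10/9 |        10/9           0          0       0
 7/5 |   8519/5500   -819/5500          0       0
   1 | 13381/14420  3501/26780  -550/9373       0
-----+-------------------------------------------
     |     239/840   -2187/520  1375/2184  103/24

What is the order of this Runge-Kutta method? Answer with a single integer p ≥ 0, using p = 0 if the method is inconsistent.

b = (239/840, -2187/520, 1375/2184, 103/24)
c = (0, 10/9, 7/5, 1)
Ac = (0, 0, -91/550, 13/206)
Σ b_i: 239/840·1 + (-2187/520)·1 + 1375/2184·1 + 103/24·1 = 1 ✓
b·c: (-2187/520)·10/9 + 1375/2184·7/5 + 103/24·1 = 1/2 ✓
b·c²: (-2187/520)·100/81 + 1375/2184·49/25 + 103/24·1 = 1/3 ✓
b·Ac: 1375/2184·(-91/550) + 103/24·13/206 = 1/6 ✓
b·c³: (-2187/520)·1000/729 + 1375/2184·343/125 + 103/24·1 = 1/4 ✓
b·(c∘Ac): 1375/2184·(-637/2750) + 103/24·13/206 = 1/8 ✓
b·Ac²: 1375/2184·(-91/495) + 103/24·43/927 = 1/12 ✓
b·A²c: 103/24·1/103 = 1/24 ✓; 4 stages ⇒ order 4.

4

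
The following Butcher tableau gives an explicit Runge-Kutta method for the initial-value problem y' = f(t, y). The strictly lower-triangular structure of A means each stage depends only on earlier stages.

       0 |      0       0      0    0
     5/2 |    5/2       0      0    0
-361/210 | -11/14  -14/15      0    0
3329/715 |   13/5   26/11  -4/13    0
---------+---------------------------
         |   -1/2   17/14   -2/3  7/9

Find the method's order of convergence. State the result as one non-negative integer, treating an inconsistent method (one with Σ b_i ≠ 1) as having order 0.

0

b = (-1/2, 17/14, -2/3, 7/9)
c = (0, 5/2, -361/210, 3329/715)
Ac = (0, 0, -7/3, 96667/15015)
Σ b_i: (-1/2)·1 + 17/14·1 + (-2/3)·1 + 7/9·1 = 52/63 ≠ 1 ⇒ order 0.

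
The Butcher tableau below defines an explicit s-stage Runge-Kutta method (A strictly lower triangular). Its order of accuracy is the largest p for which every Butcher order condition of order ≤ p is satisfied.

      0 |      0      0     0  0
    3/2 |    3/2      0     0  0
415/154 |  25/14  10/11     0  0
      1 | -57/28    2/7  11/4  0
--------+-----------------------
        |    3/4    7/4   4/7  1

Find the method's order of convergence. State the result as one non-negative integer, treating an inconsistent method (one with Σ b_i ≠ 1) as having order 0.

0

b = (3/4, 7/4, 4/7, 1)
c = (0, 3/2, 415/154, 1)
Ac = (0, 0, 15/11, 439/56)
Σ b_i: 3/4·1 + 7/4·1 + 4/7·1 + 1·1 = 57/14 ≠ 1 ⇒ order 0.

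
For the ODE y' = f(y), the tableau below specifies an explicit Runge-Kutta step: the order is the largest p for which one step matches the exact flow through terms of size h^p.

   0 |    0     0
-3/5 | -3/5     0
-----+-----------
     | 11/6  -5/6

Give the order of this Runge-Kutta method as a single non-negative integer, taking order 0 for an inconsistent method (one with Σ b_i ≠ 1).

2

b = (11/6, -5/6)
c = (0, -3/5)
Σ b_i: 11/6·1 + (-5/6)·1 = 1 ✓
b·c: (-5/6)·(-3/5) = 1/2 ✓; 2 stages ⇒ order 2.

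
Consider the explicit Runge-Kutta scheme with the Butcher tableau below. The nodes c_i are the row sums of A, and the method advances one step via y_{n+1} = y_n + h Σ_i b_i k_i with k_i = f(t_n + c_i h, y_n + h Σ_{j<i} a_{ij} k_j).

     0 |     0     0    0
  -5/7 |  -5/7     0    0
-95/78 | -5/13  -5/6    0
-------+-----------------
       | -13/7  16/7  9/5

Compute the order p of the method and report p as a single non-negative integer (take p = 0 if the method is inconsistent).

b = (-13/7, 16/7, 9/5)
c = (0, -5/7, -95/78)
Ac = (0, 0, 25/42)
Σ b_i: (-13/7)·1 + 16/7·1 + 9/5·1 = 78/35 ≠ 1 ⇒ order 0.

0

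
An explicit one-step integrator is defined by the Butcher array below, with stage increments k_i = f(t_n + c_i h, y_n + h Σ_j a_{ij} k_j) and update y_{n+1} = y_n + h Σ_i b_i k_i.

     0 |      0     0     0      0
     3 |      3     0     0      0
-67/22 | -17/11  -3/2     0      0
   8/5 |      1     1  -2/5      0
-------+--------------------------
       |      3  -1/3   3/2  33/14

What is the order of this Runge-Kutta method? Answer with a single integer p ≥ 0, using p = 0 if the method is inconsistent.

b = (3, -1/3, 3/2, 33/14)
c = (0, 3, -67/22, 8/5)
Ac = (0, 0, -9/2, 232/55)
Σ b_i: 3·1 + (-1/3)·1 + 3/2·1 + 33/14·1 = 137/21 ≠ 1 ⇒ order 0.

0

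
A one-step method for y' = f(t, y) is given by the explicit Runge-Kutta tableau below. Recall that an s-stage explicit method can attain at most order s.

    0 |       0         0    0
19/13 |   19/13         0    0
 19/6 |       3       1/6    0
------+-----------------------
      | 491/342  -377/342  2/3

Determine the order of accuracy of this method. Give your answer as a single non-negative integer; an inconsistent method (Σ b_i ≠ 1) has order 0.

2

b = (491/342, -377/342, 2/3)
c = (0, 19/13, 19/6)
Ac = (0, 0, 19/78)
Σ b_i: 491/342·1 + (-377/342)·1 + 2/3·1 = 1 ✓
b·c: (-377/342)·19/13 + 2/3·19/6 = 1/2 ✓
b·c²: (-377/342)·361/169 + 2/3·361/36 = 1520/351 ≠ 1/3 ⇒ order 2.
b·Ac: 2/3·19/78 = 19/117 ≠ 1/6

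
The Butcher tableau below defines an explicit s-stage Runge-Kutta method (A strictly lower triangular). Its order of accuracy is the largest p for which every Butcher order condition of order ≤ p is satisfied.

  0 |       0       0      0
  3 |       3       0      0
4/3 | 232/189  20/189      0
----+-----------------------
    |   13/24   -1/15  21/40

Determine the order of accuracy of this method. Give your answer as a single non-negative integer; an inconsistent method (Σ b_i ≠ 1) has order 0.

3

b = (13/24, -1/15, 21/40)
c = (0, 3, 4/3)
Ac = (0, 0, 20/63)
Σ b_i: 13/24·1 + (-1/15)·1 + 21/40·1 = 1 ✓
b·c: (-1/15)·3 + 21/40·4/3 = 1/2 ✓
b·c²: (-1/15)·9 + 21/40·16/9 = 1/3 ✓
b·Ac: 21/40·20/63 = 1/6 ✓; 3 stages ⇒ order 3.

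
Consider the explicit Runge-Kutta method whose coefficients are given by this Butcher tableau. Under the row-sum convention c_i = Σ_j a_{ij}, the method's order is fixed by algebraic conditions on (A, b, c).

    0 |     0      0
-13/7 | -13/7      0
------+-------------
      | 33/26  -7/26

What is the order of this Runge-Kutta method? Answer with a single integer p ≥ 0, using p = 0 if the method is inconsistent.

2

b = (33/26, -7/26)
c = (0, -13/7)
Σ b_i: 33/26·1 + (-7/26)·1 = 1 ✓
b·c: (-7/26)·(-13/7) = 1/2 ✓; 2 stages ⇒ order 2.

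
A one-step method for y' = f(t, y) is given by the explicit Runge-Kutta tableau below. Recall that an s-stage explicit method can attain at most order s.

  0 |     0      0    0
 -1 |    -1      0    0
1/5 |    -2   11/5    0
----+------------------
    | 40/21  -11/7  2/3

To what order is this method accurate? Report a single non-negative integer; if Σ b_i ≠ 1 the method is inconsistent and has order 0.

1

b = (40/21, -11/7, 2/3)
c = (0, -1, 1/5)
Ac = (0, 0, -11/5)
Σ b_i: 40/21·1 + (-11/7)·1 + 2/3·1 = 1 ✓
b·c: (-11/7)·(-1) + 2/3·1/5 = 179/105 ≠ 1/2 ⇒ order 1.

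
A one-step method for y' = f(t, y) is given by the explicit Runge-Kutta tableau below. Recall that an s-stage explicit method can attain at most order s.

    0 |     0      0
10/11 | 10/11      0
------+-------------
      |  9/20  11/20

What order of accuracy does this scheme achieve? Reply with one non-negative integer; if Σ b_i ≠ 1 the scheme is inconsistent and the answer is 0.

b = (9/20, 11/20)
c = (0, 10/11)
Σ b_i: 9/20·1 + 11/20·1 = 1 ✓
b·c: 11/20·10/11 = 1/2 ✓; 2 stages ⇒ order 2.

2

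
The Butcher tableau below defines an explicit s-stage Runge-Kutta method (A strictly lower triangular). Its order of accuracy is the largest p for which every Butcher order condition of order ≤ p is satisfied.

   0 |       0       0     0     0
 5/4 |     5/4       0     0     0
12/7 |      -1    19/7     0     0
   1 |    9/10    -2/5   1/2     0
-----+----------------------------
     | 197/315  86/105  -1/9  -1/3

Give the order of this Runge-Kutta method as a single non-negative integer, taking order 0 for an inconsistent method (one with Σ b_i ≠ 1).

b = (197/315, 86/105, -1/9, -1/3)
c = (0, 5/4, 12/7, 1)
Ac = (0, 0, 95/28, 5/14)
Σ b_i: 197/315·1 + 86/105·1 + (-1/9)·1 + (-1/3)·1 = 1 ✓
b·c: 86/105·5/4 + (-1/9)·12/7 + (-1/3)·1 = 1/2 ✓
b·c²: 86/105·25/16 + (-1/9)·144/49 + (-1/3)·1 = 243/392 ≠ 1/3 ⇒ order 2.
b·Ac: (-1/9)·95/28 + (-1/3)·5/14 = -125/252 ≠ 1/6

2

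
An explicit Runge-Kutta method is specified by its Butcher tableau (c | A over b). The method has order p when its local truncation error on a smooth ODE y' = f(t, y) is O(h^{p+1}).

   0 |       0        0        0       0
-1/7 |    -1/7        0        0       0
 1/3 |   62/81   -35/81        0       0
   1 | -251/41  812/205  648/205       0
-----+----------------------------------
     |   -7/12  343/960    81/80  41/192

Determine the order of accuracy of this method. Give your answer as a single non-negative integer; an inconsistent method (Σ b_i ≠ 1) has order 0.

b = (-7/12, 343/960, 81/80, 41/192)
c = (0, -1/7, 1/3, 1)
Ac = (0, 0, 5/81, 20/41)
Σ b_i: (-7/12)·1 + 343/960·1 + 81/80·1 + 41/192·1 = 1 ✓
b·c: 343/960·(-1/7) + 81/80·1/3 + 41/192·1 = 1/2 ✓
b·c²: 343/960·1/49 + 81/80·1/9 + 41/192·1 = 1/3 ✓
b·Ac: 81/80·5/81 + 41/192·20/41 = 1/6 ✓
b·c³: 343/960·(-1/343) + 81/80·1/27 + 41/192·1 = 1/4 ✓
b·(c∘Ac): 81/80·5/243 + 41/192·20/41 = 1/8 ✓
b·Ac²: 81/80·(-5/567) + 41/192·124/287 = 1/12 ✓
b·A²c: 41/192·8/41 = 1/24 ✓; 4 stages ⇒ order 4.

4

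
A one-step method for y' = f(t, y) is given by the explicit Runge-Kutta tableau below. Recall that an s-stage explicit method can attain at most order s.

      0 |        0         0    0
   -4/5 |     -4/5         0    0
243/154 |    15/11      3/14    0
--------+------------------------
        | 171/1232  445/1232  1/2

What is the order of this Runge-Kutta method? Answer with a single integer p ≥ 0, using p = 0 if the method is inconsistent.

b = (171/1232, 445/1232, 1/2)
c = (0, -4/5, 243/154)
Ac = (0, 0, -6/35)
Σ b_i: 171/1232·1 + 445/1232·1 + 1/2·1 = 1 ✓
b·c: 445/1232·(-4/5) + 1/2·243/154 = 1/2 ✓
b·c²: 445/1232·16/25 + 1/2·59049/23716 = 350069/237160 ≠ 1/3 ⇒ order 2.
b·Ac: 1/2·(-6/35) = -3/35 ≠ 1/6

2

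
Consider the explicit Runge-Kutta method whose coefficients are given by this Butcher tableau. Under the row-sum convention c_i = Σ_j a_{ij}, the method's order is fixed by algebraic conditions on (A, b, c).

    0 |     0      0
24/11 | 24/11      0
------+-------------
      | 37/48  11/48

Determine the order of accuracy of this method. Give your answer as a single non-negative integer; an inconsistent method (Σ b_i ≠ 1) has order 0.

b = (37/48, 11/48)
c = (0, 24/11)
Σ b_i: 37/48·1 + 11/48·1 = 1 ✓
b·c: 11/48·24/11 = 1/2 ✓; 2 stages ⇒ order 2.

2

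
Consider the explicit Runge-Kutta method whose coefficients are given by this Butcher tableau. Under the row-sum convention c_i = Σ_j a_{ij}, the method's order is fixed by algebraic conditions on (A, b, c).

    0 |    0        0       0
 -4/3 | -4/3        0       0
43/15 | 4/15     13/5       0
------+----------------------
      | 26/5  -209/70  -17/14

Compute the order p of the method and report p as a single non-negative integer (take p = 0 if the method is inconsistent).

b = (26/5, -209/70, -17/14)
c = (0, -4/3, 43/15)
Ac = (0, 0, -52/15)
Σ b_i: 26/5·1 + (-209/70)·1 + (-17/14)·1 = 1 ✓
b·c: (-209/70)·(-4/3) + (-17/14)·43/15 = 1/2 ✓
b·c²: (-209/70)·16/9 + (-17/14)·1849/225 = -2293/150 ≠ 1/3 ⇒ order 2.
b·Ac: (-17/14)·(-52/15) = 442/105 ≠ 1/6

2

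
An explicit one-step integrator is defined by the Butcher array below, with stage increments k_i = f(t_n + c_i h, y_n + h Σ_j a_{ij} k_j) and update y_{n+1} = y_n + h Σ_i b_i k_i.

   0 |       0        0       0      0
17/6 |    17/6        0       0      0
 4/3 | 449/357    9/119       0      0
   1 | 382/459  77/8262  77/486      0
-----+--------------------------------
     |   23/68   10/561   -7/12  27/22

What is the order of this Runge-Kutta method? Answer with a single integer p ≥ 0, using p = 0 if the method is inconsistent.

4

b = (23/68, 10/561, -7/12, 27/22)
c = (0, 17/6, 4/3, 1)
Ac = (0, 0, 3/14, 77/324)
Σ b_i: 23/68·1 + 10/561·1 + (-7/12)·1 + 27/22·1 = 1 ✓
b·c: 10/561·17/6 + (-7/12)·4/3 + 27/22·1 = 1/2 ✓
b·c²: 10/561·289/36 + (-7/12)·16/9 + 27/22·1 = 1/3 ✓
b·Ac: (-7/12)·3/14 + 27/22·77/324 = 1/6 ✓
b·c³: 10/561·4913/216 + (-7/12)·64/27 + 27/22·1 = 1/4 ✓
b·(c∘Ac): (-7/12)·2/7 + 27/22·77/324 = 1/8 ✓
b·Ac²: (-7/12)·17/28 + 27/22·77/216 = 1/12 ✓
b·A²c: 27/22·11/324 = 1/24 ✓; 4 stages ⇒ order 4.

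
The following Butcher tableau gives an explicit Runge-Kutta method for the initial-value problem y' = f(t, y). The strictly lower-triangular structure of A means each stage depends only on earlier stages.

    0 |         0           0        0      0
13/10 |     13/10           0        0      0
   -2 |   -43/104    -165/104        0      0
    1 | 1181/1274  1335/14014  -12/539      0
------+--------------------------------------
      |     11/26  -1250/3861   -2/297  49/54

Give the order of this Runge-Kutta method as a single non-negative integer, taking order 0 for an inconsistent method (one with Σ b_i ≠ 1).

b = (11/26, -1250/3861, -2/297, 49/54)
c = (0, 13/10, -2, 1)
Ac = (0, 0, -33/16, 33/196)
Σ b_i: 11/26·1 + (-1250/3861)·1 + (-2/297)·1 + 49/54·1 = 1 ✓
b·c: (-1250/3861)·13/10 + (-2/297)·(-2) + 49/54·1 = 1/2 ✓
b·c²: (-1250/3861)·169/100 + (-2/297)·4 + 49/54·1 = 1/3 ✓
b·Ac: (-2/297)·(-33/16) + 49/54·33/196 = 1/6 ✓
b·c³: (-1250/3861)·2197/1000 + (-2/297)·(-8) + 49/54·1 = 1/4 ✓
b·(c∘Ac): (-2/297)·33/8 + 49/54·33/196 = 1/8 ✓
b·Ac²: (-2/297)·(-429/160) + 49/54·141/1960 = 1/12 ✓
b·A²c: 49/54·9/196 = 1/24 ✓; 4 stages ⇒ order 4.

4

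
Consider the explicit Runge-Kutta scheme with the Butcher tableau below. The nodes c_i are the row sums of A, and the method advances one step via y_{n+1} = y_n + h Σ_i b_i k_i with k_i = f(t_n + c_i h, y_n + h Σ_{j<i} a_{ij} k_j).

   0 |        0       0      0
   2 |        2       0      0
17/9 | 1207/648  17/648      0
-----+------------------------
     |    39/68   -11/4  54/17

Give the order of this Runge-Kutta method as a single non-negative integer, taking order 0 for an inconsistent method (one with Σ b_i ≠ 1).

b = (39/68, -11/4, 54/17)
c = (0, 2, 17/9)
Ac = (0, 0, 17/324)
Σ b_i: 39/68·1 + (-11/4)·1 + 54/17·1 = 1 ✓
b·c: (-11/4)·2 + 54/17·17/9 = 1/2 ✓
b·c²: (-11/4)·4 + 54/17·289/81 = 1/3 ✓
b·Ac: 54/17·17/324 = 1/6 ✓; 3 stages ⇒ order 3.

3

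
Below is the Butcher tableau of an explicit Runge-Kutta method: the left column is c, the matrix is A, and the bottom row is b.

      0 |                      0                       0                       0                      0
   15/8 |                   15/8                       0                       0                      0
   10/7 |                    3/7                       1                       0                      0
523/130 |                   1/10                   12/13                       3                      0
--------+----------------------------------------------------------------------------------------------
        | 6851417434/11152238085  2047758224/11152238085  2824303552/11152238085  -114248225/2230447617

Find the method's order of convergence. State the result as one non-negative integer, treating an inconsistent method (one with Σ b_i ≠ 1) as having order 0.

3

b = (6851417434/11152238085, 2047758224/11152238085, 2824303552/11152238085, -114248225/2230447617)
c = (0, 15/8, 10/7, 523/130)
Ac = (0, 0, 15/8, 1095/182)
Σ b_i: 6851417434/11152238085·1 + 2047758224/11152238085·1 + 2824303552/11152238085·1 + (-114248225/2230447617)·1 = 1 ✓
b·c: 2047758224/11152238085·15/8 + 2824303552/11152238085·10/7 + (-114248225/2230447617)·523/130 = 1/2 ✓
b·c²: 2047758224/11152238085·225/64 + 2824303552/11152238085·100/49 + (-114248225/2230447617)·273529/16900 = 1/3 ✓
b·Ac: 2824303552/11152238085·15/8 + (-114248225/2230447617)·1095/182 = 1/6 ✓
b·c³: 2047758224/11152238085·3375/512 + 2824303552/11152238085·1000/343 + (-114248225/2230447617)·143055667/2197000 = -15009730785197/10825105767840 ≠ 1/4 ⇒ order 3.
b·(c∘Ac): 2824303552/11152238085·75/28 + (-114248225/2230447617)·114537/4732 = -185530805/330436684 ≠ 1/8
b·Ac²: 2824303552/11152238085·225/64 + (-114248225/2230447617)·95475/10192 = 34182476365/83270044368 ≠ 1/12
b·A²c: (-114248225/2230447617)·45/8 = -571241125/1982620104 ≠ 1/24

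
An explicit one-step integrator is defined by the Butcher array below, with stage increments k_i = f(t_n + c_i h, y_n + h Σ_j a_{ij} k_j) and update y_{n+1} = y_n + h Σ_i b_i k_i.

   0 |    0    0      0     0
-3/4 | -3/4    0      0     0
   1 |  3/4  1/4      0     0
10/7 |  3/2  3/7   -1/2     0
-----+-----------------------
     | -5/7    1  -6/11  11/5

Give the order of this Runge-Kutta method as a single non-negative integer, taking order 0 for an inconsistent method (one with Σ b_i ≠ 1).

b = (-5/7, 1, -6/11, 11/5)
c = (0, -3/4, 1, 10/7)
Ac = (0, 0, -3/16, -23/28)
Σ b_i: (-5/7)·1 + 1·1 + (-6/11)·1 + 11/5·1 = 747/385 ≠ 1 ⇒ order 0.

0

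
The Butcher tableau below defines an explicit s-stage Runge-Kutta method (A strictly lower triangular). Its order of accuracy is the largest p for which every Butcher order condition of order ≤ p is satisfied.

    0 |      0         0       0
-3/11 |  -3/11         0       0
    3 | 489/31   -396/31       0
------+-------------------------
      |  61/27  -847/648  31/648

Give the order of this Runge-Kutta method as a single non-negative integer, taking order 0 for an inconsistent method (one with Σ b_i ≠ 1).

b = (61/27, -847/648, 31/648)
c = (0, -3/11, 3)
Ac = (0, 0, 108/31)
Σ b_i: 61/27·1 + (-847/648)·1 + 31/648·1 = 1 ✓
b·c: (-847/648)·(-3/11) + 31/648·3 = 1/2 ✓
b·c²: (-847/648)·9/121 + 31/648·9 = 1/3 ✓
b·Ac: 31/648·108/31 = 1/6 ✓; 3 stages ⇒ order 3.

3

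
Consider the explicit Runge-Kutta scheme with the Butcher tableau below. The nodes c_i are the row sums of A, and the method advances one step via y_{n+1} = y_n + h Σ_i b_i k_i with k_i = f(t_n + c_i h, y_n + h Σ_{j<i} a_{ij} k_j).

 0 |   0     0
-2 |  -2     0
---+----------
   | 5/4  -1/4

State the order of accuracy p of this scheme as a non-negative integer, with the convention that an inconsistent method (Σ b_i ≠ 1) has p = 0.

2

b = (5/4, -1/4)
c = (0, -2)
Σ b_i: 5/4·1 + (-1/4)·1 = 1 ✓
b·c: (-1/4)·(-2) = 1/2 ✓; 2 stages ⇒ order 2.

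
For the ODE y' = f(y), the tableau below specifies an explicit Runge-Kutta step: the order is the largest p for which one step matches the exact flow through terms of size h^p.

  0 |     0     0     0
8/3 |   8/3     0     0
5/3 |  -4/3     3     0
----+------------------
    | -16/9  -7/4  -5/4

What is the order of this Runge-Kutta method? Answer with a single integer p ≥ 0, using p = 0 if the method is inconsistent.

0

b = (-16/9, -7/4, -5/4)
c = (0, 8/3, 5/3)
Ac = (0, 0, 8)
Σ b_i: (-16/9)·1 + (-7/4)·1 + (-5/4)·1 = -43/9 ≠ 1 ⇒ order 0.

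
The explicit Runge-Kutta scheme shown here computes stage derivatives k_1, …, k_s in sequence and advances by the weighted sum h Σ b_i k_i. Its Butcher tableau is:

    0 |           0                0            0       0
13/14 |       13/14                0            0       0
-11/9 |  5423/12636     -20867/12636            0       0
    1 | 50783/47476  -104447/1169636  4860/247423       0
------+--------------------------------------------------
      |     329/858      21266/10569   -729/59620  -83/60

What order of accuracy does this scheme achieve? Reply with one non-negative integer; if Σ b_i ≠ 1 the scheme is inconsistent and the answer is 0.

b = (329/858, 21266/10569, -729/59620, -83/60)
c = (0, 13/14, -11/9, 1)
Ac = (0, 0, -2981/1944, -71/664)
Σ b_i: 329/858·1 + 21266/10569·1 + (-729/59620)·1 + (-83/60)·1 = 1 ✓
b·c: 21266/10569·13/14 + (-729/59620)·(-11/9) + (-83/60)·1 = 1/2 ✓
b·c²: 21266/10569·169/196 + (-729/59620)·121/81 + (-83/60)·1 = 1/3 ✓
b·Ac: (-729/59620)·(-2981/1944) + (-83/60)·(-71/664) = 1/6 ✓
b·c³: 21266/10569·2197/2744 + (-729/59620)·(-1331/729) + (-83/60)·1 = 1/4 ✓
b·(c∘Ac): (-729/59620)·32791/17496 + (-83/60)·(-71/664) = 1/8 ✓
b·Ac²: (-729/59620)·(-38753/27216) + (-83/60)·(-443/9296) = 1/12 ✓
b·A²c: (-83/60)·(-5/166) = 1/24 ✓; 4 stages ⇒ order 4.

4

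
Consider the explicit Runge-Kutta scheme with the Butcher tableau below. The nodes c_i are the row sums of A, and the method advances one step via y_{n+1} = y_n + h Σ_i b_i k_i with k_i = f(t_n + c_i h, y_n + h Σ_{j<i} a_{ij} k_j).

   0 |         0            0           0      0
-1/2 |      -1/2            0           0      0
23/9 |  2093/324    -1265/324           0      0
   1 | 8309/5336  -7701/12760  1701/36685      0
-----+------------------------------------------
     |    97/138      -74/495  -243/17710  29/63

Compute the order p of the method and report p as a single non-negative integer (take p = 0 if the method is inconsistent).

b = (97/138, -74/495, -243/17710, 29/63)
c = (0, -1/2, 23/9, 1)
Ac = (0, 0, 1265/648, 195/464)
Σ b_i: 97/138·1 + (-74/495)·1 + (-243/17710)·1 + 29/63·1 = 1 ✓
b·c: (-74/495)·(-1/2) + (-243/17710)·23/9 + 29/63·1 = 1/2 ✓
b·c²: (-74/495)·1/4 + (-243/17710)·529/81 + 29/63·1 = 1/3 ✓
b·Ac: (-243/17710)·1265/648 + 29/63·195/464 = 1/6 ✓
b·c³: (-74/495)·(-1/8) + (-243/17710)·12167/729 + 29/63·1 = 1/4 ✓
b·(c∘Ac): (-243/17710)·29095/5832 + 29/63·195/464 = 1/8 ✓
b·Ac²: (-243/17710)·(-1265/1296) + 29/63·141/928 = 1/12 ✓
b·A²c: 29/63·21/232 = 1/24 ✓; 4 stages ⇒ order 4.

4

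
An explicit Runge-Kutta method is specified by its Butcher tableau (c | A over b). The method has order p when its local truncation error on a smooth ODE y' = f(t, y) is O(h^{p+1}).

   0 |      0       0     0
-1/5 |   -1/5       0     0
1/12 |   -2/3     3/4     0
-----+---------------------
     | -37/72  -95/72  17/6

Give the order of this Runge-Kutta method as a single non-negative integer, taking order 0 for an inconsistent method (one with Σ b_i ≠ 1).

2

b = (-37/72, -95/72, 17/6)
c = (0, -1/5, 1/12)
Ac = (0, 0, -3/20)
Σ b_i: (-37/72)·1 + (-95/72)·1 + 17/6·1 = 1 ✓
b·c: (-95/72)·(-1/5) + 17/6·1/12 = 1/2 ✓
b·c²: (-95/72)·1/25 + 17/6·1/144 = -143/4320 ≠ 1/3 ⇒ order 2.
b·Ac: 17/6·(-3/20) = -17/40 ≠ 1/6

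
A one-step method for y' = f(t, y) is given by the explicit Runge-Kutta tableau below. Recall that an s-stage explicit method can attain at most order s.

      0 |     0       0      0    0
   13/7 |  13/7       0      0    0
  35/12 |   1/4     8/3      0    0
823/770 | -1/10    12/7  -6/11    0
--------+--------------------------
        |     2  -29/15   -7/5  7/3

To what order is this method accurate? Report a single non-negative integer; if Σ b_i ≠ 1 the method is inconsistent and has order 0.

b = (2, -29/15, -7/5, 7/3)
c = (0, 13/7, 35/12, 823/770)
Ac = (0, 0, 104/21, 1717/1078)
Σ b_i: 2·1 + (-29/15)·1 + (-7/5)·1 + 7/3·1 = 1 ✓
b·c: (-29/15)·13/7 + (-7/5)·35/12 + 7/3·823/770 = -7977/1540 ≠ 1/2 ⇒ order 1.

1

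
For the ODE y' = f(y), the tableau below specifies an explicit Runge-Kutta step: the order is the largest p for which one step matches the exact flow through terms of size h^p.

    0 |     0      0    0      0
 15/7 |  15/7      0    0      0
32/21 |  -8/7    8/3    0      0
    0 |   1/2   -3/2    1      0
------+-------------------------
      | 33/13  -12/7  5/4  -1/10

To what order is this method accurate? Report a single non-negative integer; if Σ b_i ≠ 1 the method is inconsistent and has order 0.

b = (33/13, -12/7, 5/4, -1/10)
c = (0, 15/7, 32/21, 0)
Ac = (0, 0, 40/7, -71/42)
Σ b_i: 33/13·1 + (-12/7)·1 + 5/4·1 + (-1/10)·1 = 3593/1820 ≠ 1 ⇒ order 0.

0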